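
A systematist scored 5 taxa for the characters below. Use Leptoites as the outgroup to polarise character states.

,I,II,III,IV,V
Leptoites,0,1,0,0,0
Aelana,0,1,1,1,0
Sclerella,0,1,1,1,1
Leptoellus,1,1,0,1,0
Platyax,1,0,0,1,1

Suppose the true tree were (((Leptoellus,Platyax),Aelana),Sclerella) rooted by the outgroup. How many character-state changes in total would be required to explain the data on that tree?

Map each character onto (((Leptoellus,Platyax),Aelana),Sclerella) (rooted by Leptoites) and count the minimum state changes it requires (Fitch parsimony):
I: 1; II: 1; III: 2; IV: 1; V: 2.
Total tree length = 7.

7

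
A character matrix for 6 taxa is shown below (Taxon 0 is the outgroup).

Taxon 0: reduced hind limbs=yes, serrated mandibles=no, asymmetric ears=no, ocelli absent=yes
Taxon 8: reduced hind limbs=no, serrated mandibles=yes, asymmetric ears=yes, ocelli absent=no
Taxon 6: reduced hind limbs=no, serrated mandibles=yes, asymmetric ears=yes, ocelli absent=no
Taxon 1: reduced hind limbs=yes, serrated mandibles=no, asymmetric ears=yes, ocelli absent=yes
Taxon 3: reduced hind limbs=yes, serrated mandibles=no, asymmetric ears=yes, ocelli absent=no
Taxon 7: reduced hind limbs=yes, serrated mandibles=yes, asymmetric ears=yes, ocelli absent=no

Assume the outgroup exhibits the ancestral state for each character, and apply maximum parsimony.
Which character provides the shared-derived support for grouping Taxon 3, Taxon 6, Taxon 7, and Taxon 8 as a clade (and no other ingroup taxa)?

Character polarity is set by the outgroup: the derived state is whichever differs from the outgroup's state, so for reduced hind limbs, ocelli absent the derived state is 'no', and for the remaining characters it is 'yes'.
reduced hind limbs (derived state 'no') is shared by Taxon 6 and Taxon 8 — a synapomorphy uniting that clade.
Only Taxon 6, Taxon 7, and Taxon 8 show the derived state 'yes' for serrated mandibles, supporting them as a clade.
All ingroup taxa share the derived state 'yes' for asymmetric ears; it defines the ingroup but does not resolve relationships within it.
ocelli absent: derived state 'no' in Taxon 3, Taxon 6, Taxon 7, and Taxon 8 only — synapomorphy for {Taxon 3, Taxon 6, Taxon 7, Taxon 8}.
Most parsimonious ingroup topology: ((((Taxon 8,Taxon 6),Taxon 7),Taxon 3),Taxon 1).
The clade {Taxon 3, Taxon 6, Taxon 7, Taxon 8} is supported by ocelli absent: its derived state 'no' occurs in exactly those taxa and in no other taxon (including the outgroup).

ocelli absent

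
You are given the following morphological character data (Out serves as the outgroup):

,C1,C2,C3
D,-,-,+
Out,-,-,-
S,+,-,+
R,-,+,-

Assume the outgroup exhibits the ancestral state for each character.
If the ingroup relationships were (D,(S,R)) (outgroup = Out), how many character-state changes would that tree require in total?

4

Map each character onto (D,(S,R)) (rooted by Out) and count the minimum state changes it requires (Fitch parsimony):
C1: 1; C2: 1; C3: 2.
Total tree length = 4.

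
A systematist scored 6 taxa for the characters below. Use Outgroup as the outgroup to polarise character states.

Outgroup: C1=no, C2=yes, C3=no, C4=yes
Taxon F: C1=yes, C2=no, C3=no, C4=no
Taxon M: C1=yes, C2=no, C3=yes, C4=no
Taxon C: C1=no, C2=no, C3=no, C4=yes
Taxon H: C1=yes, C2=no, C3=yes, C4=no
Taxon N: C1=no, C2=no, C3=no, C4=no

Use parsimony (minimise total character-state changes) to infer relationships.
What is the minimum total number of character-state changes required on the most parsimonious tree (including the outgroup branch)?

Character polarity is set by the outgroup: the derived state is whichever differs from the outgroup's state, so for C2, C4 the derived state is 'no', and for the remaining characters it is 'yes'.
Only Taxon F, Taxon H, and Taxon M show the derived state 'yes' for C1, supporting them as a clade.
C2 (derived state 'no') is shared by all ingroup taxa — unites the whole ingroup.
C3: derived state 'yes' in Taxon H and Taxon M only — synapomorphy for {Taxon H, Taxon M}.
Only Taxon F, Taxon H, Taxon M, and Taxon N show the derived state 'no' for C4, supporting them as a clade.
Most parsimonious ingroup topology: (((Taxon F,(Taxon M,Taxon H)),Taxon N),Taxon C).
Changes per character on this tree: C1: 1; C2: 1; C3: 1; C4: 1.
Total = 4.

4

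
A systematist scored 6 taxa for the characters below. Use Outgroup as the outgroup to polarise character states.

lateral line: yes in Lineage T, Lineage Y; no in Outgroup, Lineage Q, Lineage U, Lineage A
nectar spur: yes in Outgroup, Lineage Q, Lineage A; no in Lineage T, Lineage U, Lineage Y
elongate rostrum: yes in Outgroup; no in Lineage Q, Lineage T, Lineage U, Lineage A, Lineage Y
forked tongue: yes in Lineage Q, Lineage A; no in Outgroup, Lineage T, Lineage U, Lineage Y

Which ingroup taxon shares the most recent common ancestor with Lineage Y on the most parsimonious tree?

Lineage T

Character polarity is set by the outgroup: the derived state is whichever differs from the outgroup's state, so for nectar spur, elongate rostrum the derived state is 'no', and for the remaining characters it is 'yes'.
Only Lineage T and Lineage Y show the derived state 'yes' for lateral line, supporting them as a clade.
Only Lineage T, Lineage U, and Lineage Y show the derived state 'no' for nectar spur, supporting them as a clade.
elongate rostrum (derived state 'no') is shared by all ingroup taxa — unites the whole ingroup.
forked tongue (derived state 'yes') is shared by Lineage A and Lineage Q — a synapomorphy uniting that clade.
Most parsimonious ingroup topology: ((Lineage Q,Lineage A),((Lineage T,Lineage Y),Lineage U)).
Lineage Y and Lineage T form a cherry on this tree, so they are sister taxa.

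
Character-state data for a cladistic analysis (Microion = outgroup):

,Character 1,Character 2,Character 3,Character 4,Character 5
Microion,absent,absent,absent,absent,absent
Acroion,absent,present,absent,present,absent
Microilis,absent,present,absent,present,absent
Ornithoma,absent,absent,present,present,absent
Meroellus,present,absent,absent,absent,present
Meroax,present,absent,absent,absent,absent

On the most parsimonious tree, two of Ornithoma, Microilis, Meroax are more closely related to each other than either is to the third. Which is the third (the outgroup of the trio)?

Meroax

The outgroup has state 'absent' for every character, so 'present' is the derived state throughout.
Character 1: derived state 'present' in Meroax and Meroellus only — synapomorphy for {Meroax, Meroellus}.
Character 2: derived state 'present' in Acroion and Microilis only — synapomorphy for {Acroion, Microilis}.
Character 3 (derived state 'present') is unique to Ornithoma (autapomorphy; uninformative for grouping).
Character 4: derived state 'present' in Acroion, Microilis, and Ornithoma only — synapomorphy for {Acroion, Microilis, Ornithoma}.
Character 5 (derived state 'present') is unique to Meroellus (autapomorphy; uninformative for grouping).
Most parsimonious ingroup topology: (((Acroion,Microilis),Ornithoma),(Meroellus,Meroax)).
Microilis and Ornithoma share a more recent common ancestor with each other than either does with Meroax, so Meroax is the least closely related of the three.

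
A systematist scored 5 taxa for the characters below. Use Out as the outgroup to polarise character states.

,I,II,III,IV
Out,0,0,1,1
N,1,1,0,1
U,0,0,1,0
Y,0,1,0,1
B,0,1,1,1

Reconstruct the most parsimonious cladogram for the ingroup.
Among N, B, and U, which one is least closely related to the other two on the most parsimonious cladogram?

Character polarity is set by the outgroup: the derived state is whichever differs from the outgroup's state, so for III, IV the derived state is '0', and for the remaining characters it is '1'.
I: derived state '1' in N only — an autapomorphy, so it tells us nothing about relationships among taxa.
Only B, N, and Y show the derived state '1' for II, supporting them as a clade.
Only N and Y show the derived state '0' for III, supporting them as a clade.
IV (derived state '0') is unique to U (autapomorphy; uninformative for grouping).
Most parsimonious ingroup topology: (((N,Y),B),U).
B and N share a more recent common ancestor with each other than either does with U, so U is the least closely related of the three.

U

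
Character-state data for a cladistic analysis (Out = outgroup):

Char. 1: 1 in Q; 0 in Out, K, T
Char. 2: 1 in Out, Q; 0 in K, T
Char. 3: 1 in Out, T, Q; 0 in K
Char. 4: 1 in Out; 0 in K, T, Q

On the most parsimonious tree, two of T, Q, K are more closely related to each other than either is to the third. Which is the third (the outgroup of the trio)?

Character polarity is set by the outgroup: the derived state is whichever differs from the outgroup's state, so for Char. 2, Char. 3, Char. 4 the derived state is '0', and for the remaining characters it is '1'.
Char. 1 (derived state '1') is unique to Q (autapomorphy; uninformative for grouping).
Only K and T show the derived state '0' for Char. 2, supporting them as a clade.
Char. 3 (derived state '0') is unique to K (autapomorphy; uninformative for grouping).
Char. 4 (derived state '0') is shared by all ingroup taxa — unites the whole ingroup.
Most parsimonious ingroup topology: ((K,T),Q).
K and T share a more recent common ancestor with each other than either does with Q, so Q is the least closely related of the three.

Q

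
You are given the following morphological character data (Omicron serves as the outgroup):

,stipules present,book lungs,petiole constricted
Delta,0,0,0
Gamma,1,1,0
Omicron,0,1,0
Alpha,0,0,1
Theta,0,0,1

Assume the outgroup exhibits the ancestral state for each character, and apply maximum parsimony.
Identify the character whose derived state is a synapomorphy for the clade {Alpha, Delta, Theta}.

Character polarity is set by the outgroup: the derived state is whichever differs from the outgroup's state, so for book lungs the derived state is '0', and for the remaining characters it is '1'.
stipules present (derived state '1') is unique to Gamma (autapomorphy; uninformative for grouping).
Only Alpha, Delta, and Theta show the derived state '0' for book lungs, supporting them as a clade.
petiole constricted (derived state '1') is shared by Alpha and Theta — a synapomorphy uniting that clade.
Most parsimonious ingroup topology: (((Theta,Alpha),Delta),Gamma).
The clade {Alpha, Delta, Theta} is supported by book lungs: its derived state '0' occurs in exactly those taxa and in no other taxon (including the outgroup).

book lungs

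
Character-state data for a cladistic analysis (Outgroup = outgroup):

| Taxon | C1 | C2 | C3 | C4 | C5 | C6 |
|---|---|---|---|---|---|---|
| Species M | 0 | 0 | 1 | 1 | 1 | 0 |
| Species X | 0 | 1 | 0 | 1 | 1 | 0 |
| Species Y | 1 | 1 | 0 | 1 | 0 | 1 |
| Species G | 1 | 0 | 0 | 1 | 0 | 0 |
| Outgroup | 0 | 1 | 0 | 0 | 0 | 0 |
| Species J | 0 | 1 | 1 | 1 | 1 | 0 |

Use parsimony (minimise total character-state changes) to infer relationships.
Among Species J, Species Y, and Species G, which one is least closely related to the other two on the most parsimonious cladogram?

Species J

Character polarity is set by the outgroup: the derived state is whichever differs from the outgroup's state, so for C2 the derived state is '0', and for the remaining characters it is '1'.
C1: derived state '1' in Species G and Species Y only — synapomorphy for {Species G, Species Y}.
C2 groups Species G and Species M, which is incompatible with the clades supported by the remaining characters; treating it as convergent (homoplasy) costs fewer steps than any alternative tree.
C3 (derived state '1') is shared by Species J and Species M — a synapomorphy uniting that clade.
C4 (derived state '1') is shared by all ingroup taxa — unites the whole ingroup.
Only Species J, Species M, and Species X show the derived state '1' for C5, supporting them as a clade.
C6 (derived state '1') is unique to Species Y (autapomorphy; uninformative for grouping).
Most parsimonious ingroup topology: ((Species Y,Species G),(Species X,(Species J,Species M))).
Species Y and Species G share a more recent common ancestor with each other than either does with Species J, so Species J is the least closely related of the three.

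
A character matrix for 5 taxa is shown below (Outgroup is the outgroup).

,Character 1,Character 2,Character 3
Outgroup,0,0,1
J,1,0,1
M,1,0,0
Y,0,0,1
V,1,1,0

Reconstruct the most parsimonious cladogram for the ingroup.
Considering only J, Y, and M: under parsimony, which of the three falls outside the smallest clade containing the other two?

Y

Character polarity is set by the outgroup: the derived state is whichever differs from the outgroup's state, so for Character 3 the derived state is '0', and for the remaining characters it is '1'.
Only J, M, and V show the derived state '1' for Character 1, supporting them as a clade.
Character 2: derived state '1' in V only — an autapomorphy, so it tells us nothing about relationships among taxa.
Character 3: derived state '0' in M and V only — synapomorphy for {M, V}.
Most parsimonious ingroup topology: ((J,(M,V)),Y).
J and M share a more recent common ancestor with each other than either does with Y, so Y is the least closely related of the three.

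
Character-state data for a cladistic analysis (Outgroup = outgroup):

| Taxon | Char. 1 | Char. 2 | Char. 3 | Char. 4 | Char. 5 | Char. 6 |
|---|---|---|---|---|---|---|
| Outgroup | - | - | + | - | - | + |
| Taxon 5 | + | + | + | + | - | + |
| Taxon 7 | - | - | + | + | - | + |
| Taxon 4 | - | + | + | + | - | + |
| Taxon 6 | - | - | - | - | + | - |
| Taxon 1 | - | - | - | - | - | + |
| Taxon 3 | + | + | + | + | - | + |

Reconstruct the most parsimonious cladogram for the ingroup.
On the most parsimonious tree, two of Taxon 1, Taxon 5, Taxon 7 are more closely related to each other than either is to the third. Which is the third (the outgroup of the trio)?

Taxon 1

Character polarity is set by the outgroup: the derived state is whichever differs from the outgroup's state, so for Char. 3, Char. 6 the derived state is '-', and for the remaining characters it is '+'.
Char. 1: derived state '+' in Taxon 3 and Taxon 5 only — synapomorphy for {Taxon 3, Taxon 5}.
Char. 2: derived state '+' in Taxon 3, Taxon 4, and Taxon 5 only — synapomorphy for {Taxon 3, Taxon 4, Taxon 5}.
Char. 3: derived state '-' in Taxon 1 and Taxon 6 only — synapomorphy for {Taxon 1, Taxon 6}.
Char. 4 (derived state '+') is shared by Taxon 3, Taxon 4, Taxon 5, and Taxon 7 — a synapomorphy uniting that clade.
Char. 5: derived state '+' in Taxon 6 only — an autapomorphy, so it tells us nothing about relationships among taxa.
Char. 6: derived state '-' in Taxon 6 only — an autapomorphy, so it tells us nothing about relationships among taxa.
Most parsimonious ingroup topology: ((((Taxon 5,Taxon 3),Taxon 4),Taxon 7),(Taxon 6,Taxon 1)).
Taxon 7 and Taxon 5 share a more recent common ancestor with each other than either does with Taxon 1, so Taxon 1 is the least closely related of the three.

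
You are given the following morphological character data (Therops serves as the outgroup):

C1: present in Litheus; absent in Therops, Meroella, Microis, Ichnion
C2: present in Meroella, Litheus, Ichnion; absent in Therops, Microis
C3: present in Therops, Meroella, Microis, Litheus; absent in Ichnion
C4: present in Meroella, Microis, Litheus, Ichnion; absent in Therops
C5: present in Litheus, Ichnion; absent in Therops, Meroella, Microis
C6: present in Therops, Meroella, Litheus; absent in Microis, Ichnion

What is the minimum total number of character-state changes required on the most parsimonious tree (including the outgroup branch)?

7

Character polarity is set by the outgroup: the derived state is whichever differs from the outgroup's state, so for C3, C6 the derived state is 'absent', and for the remaining characters it is 'present'.
C1: derived state 'present' in Litheus only — an autapomorphy, so it tells us nothing about relationships among taxa.
Only Ichnion, Litheus, and Meroella show the derived state 'present' for C2, supporting them as a clade.
C3 (derived state 'absent') is unique to Ichnion (autapomorphy; uninformative for grouping).
C4 (derived state 'present') is shared by all ingroup taxa — unites the whole ingroup.
C5 (derived state 'present') is shared by Ichnion and Litheus — a synapomorphy uniting that clade.
C6 (state 'absent') occurs in Ichnion and Microis but conflicts with the nesting implied by the other characters — most parsimoniously interpreted as homoplasy.
Most parsimonious ingroup topology: ((Meroella,(Litheus,Ichnion)),Microis).
Changes per character on this tree: C1: 1; C2: 1; C3: 1; C4: 1; C5: 1; C6: 2.
Total = 7.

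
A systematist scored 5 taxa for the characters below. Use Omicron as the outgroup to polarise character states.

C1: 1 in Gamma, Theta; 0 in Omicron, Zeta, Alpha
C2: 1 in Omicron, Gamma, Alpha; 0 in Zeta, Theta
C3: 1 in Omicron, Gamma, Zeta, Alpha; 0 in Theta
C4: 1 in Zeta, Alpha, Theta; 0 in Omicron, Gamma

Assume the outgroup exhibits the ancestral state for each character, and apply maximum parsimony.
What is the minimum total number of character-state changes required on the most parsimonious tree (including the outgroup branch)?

Character polarity is set by the outgroup: the derived state is whichever differs from the outgroup's state, so for C2, C3 the derived state is '0', and for the remaining characters it is '1'.
C1 (state '1') occurs in Gamma and Theta but conflicts with the nesting implied by the other characters — most parsimoniously interpreted as homoplasy.
C2 (derived state '0') is shared by Theta and Zeta — a synapomorphy uniting that clade.
C3: derived state '0' in Theta only — an autapomorphy, so it tells us nothing about relationships among taxa.
Only Alpha, Theta, and Zeta show the derived state '1' for C4, supporting them as a clade.
Most parsimonious ingroup topology: (Gamma,((Zeta,Theta),Alpha)).
Changes per character on this tree: C1: 2; C2: 1; C3: 1; C4: 1.
Total = 5.

5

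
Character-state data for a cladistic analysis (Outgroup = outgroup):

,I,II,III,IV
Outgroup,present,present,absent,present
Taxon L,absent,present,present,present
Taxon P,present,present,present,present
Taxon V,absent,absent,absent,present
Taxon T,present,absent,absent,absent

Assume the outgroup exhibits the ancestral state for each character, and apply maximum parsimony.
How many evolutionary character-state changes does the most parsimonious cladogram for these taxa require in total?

5

Character polarity is set by the outgroup: the derived state is whichever differs from the outgroup's state, so for I, II, IV the derived state is 'absent', and for the remaining characters it is 'present'.
I groups Taxon L and Taxon V, which is incompatible with the clades supported by the remaining characters; treating it as convergent (homoplasy) costs fewer steps than any alternative tree.
II (derived state 'absent') is shared by Taxon T and Taxon V — a synapomorphy uniting that clade.
III (derived state 'present') is shared by Taxon L and Taxon P — a synapomorphy uniting that clade.
IV: derived state 'absent' in Taxon T only — an autapomorphy, so it tells us nothing about relationships among taxa.
Most parsimonious ingroup topology: ((Taxon L,Taxon P),(Taxon V,Taxon T)).
Changes per character on this tree: I: 2; II: 1; III: 1; IV: 1.
Total = 5.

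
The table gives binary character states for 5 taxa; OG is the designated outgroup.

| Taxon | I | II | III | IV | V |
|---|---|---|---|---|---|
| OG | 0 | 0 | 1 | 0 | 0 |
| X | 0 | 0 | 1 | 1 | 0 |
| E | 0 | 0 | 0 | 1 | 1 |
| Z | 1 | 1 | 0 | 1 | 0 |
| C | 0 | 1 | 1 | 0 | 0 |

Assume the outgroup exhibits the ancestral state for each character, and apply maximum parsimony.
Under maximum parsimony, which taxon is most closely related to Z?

E

Character polarity is set by the outgroup: the derived state is whichever differs from the outgroup's state, so for III the derived state is '0', and for the remaining characters it is '1'.
I (derived state '1') is unique to Z (autapomorphy; uninformative for grouping).
II (state '1') occurs in C and Z but conflicts with the nesting implied by the other characters — most parsimoniously interpreted as homoplasy.
III (derived state '0') is shared by E and Z — a synapomorphy uniting that clade.
IV: derived state '1' in E, X, and Z only — synapomorphy for {E, X, Z}.
V: derived state '1' in E only — an autapomorphy, so it tells us nothing about relationships among taxa.
Most parsimonious ingroup topology: ((X,(E,Z)),C).
Z and E form a cherry on this tree, so they are sister taxa.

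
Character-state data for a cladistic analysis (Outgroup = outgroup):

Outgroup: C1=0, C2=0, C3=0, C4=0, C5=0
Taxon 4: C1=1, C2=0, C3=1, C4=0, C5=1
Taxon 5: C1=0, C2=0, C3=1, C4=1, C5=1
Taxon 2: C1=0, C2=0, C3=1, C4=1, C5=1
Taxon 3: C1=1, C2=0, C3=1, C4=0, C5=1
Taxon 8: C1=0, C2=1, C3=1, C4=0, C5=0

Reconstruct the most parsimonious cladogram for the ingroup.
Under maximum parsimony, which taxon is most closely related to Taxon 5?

Taxon 2

The outgroup has state '0' for every character, so '1' is the derived state throughout.
C1 (derived state '1') is shared by Taxon 3 and Taxon 4 — a synapomorphy uniting that clade.
C2: derived state '1' in Taxon 8 only — an autapomorphy, so it tells us nothing about relationships among taxa.
All ingroup taxa share the derived state '1' for C3; it defines the ingroup but does not resolve relationships within it.
Only Taxon 2 and Taxon 5 show the derived state '1' for C4, supporting them as a clade.
C5: derived state '1' in Taxon 2, Taxon 3, Taxon 4, and Taxon 5 only — synapomorphy for {Taxon 2, Taxon 3, Taxon 4, Taxon 5}.
Most parsimonious ingroup topology: (((Taxon 4,Taxon 3),(Taxon 5,Taxon 2)),Taxon 8).
Taxon 5 and Taxon 2 form a cherry on this tree, so they are sister taxa.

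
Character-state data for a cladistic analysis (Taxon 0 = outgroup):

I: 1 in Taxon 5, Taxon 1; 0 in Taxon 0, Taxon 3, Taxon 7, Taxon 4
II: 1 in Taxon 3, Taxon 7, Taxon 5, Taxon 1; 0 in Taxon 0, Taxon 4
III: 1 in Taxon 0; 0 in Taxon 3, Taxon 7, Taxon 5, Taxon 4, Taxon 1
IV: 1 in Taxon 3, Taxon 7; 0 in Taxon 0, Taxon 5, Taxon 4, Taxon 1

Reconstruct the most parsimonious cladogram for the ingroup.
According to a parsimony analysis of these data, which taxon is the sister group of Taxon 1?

Taxon 5

Character polarity is set by the outgroup: the derived state is whichever differs from the outgroup's state, so for III the derived state is '0', and for the remaining characters it is '1'.
Only Taxon 1 and Taxon 5 show the derived state '1' for I, supporting them as a clade.
Only Taxon 1, Taxon 3, Taxon 5, and Taxon 7 show the derived state '1' for II, supporting them as a clade.
III (derived state '0') is shared by all ingroup taxa — unites the whole ingroup.
IV: derived state '1' in Taxon 3 and Taxon 7 only — synapomorphy for {Taxon 3, Taxon 7}.
Most parsimonious ingroup topology: (((Taxon 3,Taxon 7),(Taxon 5,Taxon 1)),Taxon 4).
Taxon 1 and Taxon 5 form a cherry on this tree, so they are sister taxa.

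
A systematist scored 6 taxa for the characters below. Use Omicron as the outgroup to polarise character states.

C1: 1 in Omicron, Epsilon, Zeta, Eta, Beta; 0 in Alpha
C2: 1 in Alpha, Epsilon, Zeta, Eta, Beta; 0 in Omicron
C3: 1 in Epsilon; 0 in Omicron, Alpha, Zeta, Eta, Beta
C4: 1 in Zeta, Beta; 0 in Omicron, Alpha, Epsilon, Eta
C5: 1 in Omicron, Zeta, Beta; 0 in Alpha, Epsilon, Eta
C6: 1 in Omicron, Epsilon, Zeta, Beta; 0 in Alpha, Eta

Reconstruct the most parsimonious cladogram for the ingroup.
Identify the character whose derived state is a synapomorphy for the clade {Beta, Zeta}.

C4

Character polarity is set by the outgroup: the derived state is whichever differs from the outgroup's state, so for C1, C5, C6 the derived state is '0', and for the remaining characters it is '1'.
C1 (derived state '0') is unique to Alpha (autapomorphy; uninformative for grouping).
All ingroup taxa share the derived state '1' for C2; it defines the ingroup but does not resolve relationships within it.
C3 (derived state '1') is unique to Epsilon (autapomorphy; uninformative for grouping).
Only Beta and Zeta show the derived state '1' for C4, supporting them as a clade.
Only Alpha, Epsilon, and Eta show the derived state '0' for C5, supporting them as a clade.
Only Alpha and Eta show the derived state '0' for C6, supporting them as a clade.
Most parsimonious ingroup topology: (((Alpha,Eta),Epsilon),(Zeta,Beta)).
The clade {Beta, Zeta} is supported by C4: its derived state '1' occurs in exactly those taxa and in no other taxon (including the outgroup).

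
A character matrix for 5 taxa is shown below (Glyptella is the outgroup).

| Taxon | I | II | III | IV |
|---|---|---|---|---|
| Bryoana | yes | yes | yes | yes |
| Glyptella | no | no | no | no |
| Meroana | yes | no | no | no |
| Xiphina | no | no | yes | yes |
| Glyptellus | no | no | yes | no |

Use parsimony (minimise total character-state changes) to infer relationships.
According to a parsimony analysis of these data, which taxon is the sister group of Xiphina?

Bryoana

The outgroup has state 'no' for every character, so 'yes' is the derived state throughout.
I groups Bryoana and Meroana, which is incompatible with the clades supported by the remaining characters; treating it as convergent (homoplasy) costs fewer steps than any alternative tree.
II: derived state 'yes' in Bryoana only — an autapomorphy, so it tells us nothing about relationships among taxa.
III (derived state 'yes') is shared by Bryoana, Glyptellus, and Xiphina — a synapomorphy uniting that clade.
IV (derived state 'yes') is shared by Bryoana and Xiphina — a synapomorphy uniting that clade.
Most parsimonious ingroup topology: (Meroana,((Bryoana,Xiphina),Glyptellus)).
Xiphina and Bryoana form a cherry on this tree, so they are sister taxa.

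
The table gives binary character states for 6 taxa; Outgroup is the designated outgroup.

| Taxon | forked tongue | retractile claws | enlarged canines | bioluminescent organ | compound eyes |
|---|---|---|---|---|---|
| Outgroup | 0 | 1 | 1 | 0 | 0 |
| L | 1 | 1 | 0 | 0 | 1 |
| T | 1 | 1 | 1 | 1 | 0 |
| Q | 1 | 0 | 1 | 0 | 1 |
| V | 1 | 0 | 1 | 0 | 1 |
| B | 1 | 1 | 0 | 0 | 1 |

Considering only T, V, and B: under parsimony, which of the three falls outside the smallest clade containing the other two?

Character polarity is set by the outgroup: the derived state is whichever differs from the outgroup's state, so for retractile claws, enlarged canines the derived state is '0', and for the remaining characters it is '1'.
All ingroup taxa share the derived state '1' for forked tongue; it defines the ingroup but does not resolve relationships within it.
Only Q and V show the derived state '0' for retractile claws, supporting them as a clade.
enlarged canines: derived state '0' in B and L only — synapomorphy for {B, L}.
bioluminescent organ: derived state '1' in T only — an autapomorphy, so it tells us nothing about relationships among taxa.
compound eyes: derived state '1' in B, L, Q, and V only — synapomorphy for {B, L, Q, V}.
Most parsimonious ingroup topology: (((L,B),(Q,V)),T).
B and V share a more recent common ancestor with each other than either does with T, so T is the least closely related of the three.

T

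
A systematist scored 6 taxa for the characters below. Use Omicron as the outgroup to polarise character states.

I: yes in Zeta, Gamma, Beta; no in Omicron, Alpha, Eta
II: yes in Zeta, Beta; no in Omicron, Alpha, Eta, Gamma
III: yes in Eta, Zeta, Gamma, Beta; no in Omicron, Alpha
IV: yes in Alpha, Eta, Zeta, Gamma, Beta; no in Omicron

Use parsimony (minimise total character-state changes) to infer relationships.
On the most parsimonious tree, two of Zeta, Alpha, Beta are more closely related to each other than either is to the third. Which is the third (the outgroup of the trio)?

The outgroup has state 'no' for every character, so 'yes' is the derived state throughout.
I (derived state 'yes') is shared by Beta, Gamma, and Zeta — a synapomorphy uniting that clade.
II: derived state 'yes' in Beta and Zeta only — synapomorphy for {Beta, Zeta}.
III (derived state 'yes') is shared by Beta, Eta, Gamma, and Zeta — a synapomorphy uniting that clade.
IV (derived state 'yes') is shared by all ingroup taxa — unites the whole ingroup.
Most parsimonious ingroup topology: (Alpha,(((Beta,Zeta),Gamma),Eta)).
Beta and Zeta share a more recent common ancestor with each other than either does with Alpha, so Alpha is the least closely related of the three.

Alpha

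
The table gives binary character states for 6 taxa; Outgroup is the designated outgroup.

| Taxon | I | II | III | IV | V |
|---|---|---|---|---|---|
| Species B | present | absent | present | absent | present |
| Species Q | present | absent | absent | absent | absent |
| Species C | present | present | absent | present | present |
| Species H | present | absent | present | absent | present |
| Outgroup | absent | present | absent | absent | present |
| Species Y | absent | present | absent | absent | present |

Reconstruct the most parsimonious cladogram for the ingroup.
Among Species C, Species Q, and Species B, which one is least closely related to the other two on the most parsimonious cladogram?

Species C

Character polarity is set by the outgroup: the derived state is whichever differs from the outgroup's state, so for II, V the derived state is 'absent', and for the remaining characters it is 'present'.
I: derived state 'present' in Species B, Species C, Species H, and Species Q only — synapomorphy for {Species B, Species C, Species H, Species Q}.
II: derived state 'absent' in Species B, Species H, and Species Q only — synapomorphy for {Species B, Species H, Species Q}.
Only Species B and Species H show the derived state 'present' for III, supporting them as a clade.
IV: derived state 'present' in Species C only — an autapomorphy, so it tells us nothing about relationships among taxa.
V: derived state 'absent' in Species Q only — an autapomorphy, so it tells us nothing about relationships among taxa.
Most parsimonious ingroup topology: ((((Species H,Species B),Species Q),Species C),Species Y).
Species B and Species Q share a more recent common ancestor with each other than either does with Species C, so Species C is the least closely related of the three.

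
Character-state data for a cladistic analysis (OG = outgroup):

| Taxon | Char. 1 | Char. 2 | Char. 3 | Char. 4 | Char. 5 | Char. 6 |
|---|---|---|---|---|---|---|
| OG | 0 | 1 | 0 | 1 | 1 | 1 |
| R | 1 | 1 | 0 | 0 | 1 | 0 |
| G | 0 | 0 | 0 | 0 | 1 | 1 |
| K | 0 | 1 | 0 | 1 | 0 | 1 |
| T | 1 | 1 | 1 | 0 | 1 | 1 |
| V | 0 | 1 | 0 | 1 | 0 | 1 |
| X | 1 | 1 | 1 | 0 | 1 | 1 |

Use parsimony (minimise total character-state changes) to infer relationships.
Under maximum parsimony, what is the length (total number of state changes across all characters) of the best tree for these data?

Character polarity is set by the outgroup: the derived state is whichever differs from the outgroup's state, so for Char. 2, Char. 4, Char. 5, Char. 6 the derived state is '0', and for the remaining characters it is '1'.
Char. 1 (derived state '1') is shared by R, T, and X — a synapomorphy uniting that clade.
Char. 2 (derived state '0') is unique to G (autapomorphy; uninformative for grouping).
Char. 3 (derived state '1') is shared by T and X — a synapomorphy uniting that clade.
Only G, R, T, and X show the derived state '0' for Char. 4, supporting them as a clade.
Char. 5: derived state '0' in K and V only — synapomorphy for {K, V}.
Char. 6 (derived state '0') is unique to R (autapomorphy; uninformative for grouping).
Most parsimonious ingroup topology: (((R,(T,X)),G),(K,V)).
Changes per character on this tree: Char. 1: 1; Char. 2: 1; Char. 3: 1; Char. 4: 1; Char. 5: 1; Char. 6: 1.
Total = 6.

6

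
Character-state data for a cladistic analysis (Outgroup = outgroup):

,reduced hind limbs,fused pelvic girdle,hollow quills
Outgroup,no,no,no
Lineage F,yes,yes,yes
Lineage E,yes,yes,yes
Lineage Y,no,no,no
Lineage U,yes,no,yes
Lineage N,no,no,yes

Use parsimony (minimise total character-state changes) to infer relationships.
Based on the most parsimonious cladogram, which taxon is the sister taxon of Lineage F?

The outgroup has state 'no' for every character, so 'yes' is the derived state throughout.
reduced hind limbs (derived state 'yes') is shared by Lineage E, Lineage F, and Lineage U — a synapomorphy uniting that clade.
fused pelvic girdle: derived state 'yes' in Lineage E and Lineage F only — synapomorphy for {Lineage E, Lineage F}.
hollow quills (derived state 'yes') is shared by Lineage E, Lineage F, Lineage N, and Lineage U — a synapomorphy uniting that clade.
Most parsimonious ingroup topology: ((((Lineage F,Lineage E),Lineage U),Lineage N),Lineage Y).
Lineage F and Lineage E form a cherry on this tree, so they are sister taxa.

Lineage E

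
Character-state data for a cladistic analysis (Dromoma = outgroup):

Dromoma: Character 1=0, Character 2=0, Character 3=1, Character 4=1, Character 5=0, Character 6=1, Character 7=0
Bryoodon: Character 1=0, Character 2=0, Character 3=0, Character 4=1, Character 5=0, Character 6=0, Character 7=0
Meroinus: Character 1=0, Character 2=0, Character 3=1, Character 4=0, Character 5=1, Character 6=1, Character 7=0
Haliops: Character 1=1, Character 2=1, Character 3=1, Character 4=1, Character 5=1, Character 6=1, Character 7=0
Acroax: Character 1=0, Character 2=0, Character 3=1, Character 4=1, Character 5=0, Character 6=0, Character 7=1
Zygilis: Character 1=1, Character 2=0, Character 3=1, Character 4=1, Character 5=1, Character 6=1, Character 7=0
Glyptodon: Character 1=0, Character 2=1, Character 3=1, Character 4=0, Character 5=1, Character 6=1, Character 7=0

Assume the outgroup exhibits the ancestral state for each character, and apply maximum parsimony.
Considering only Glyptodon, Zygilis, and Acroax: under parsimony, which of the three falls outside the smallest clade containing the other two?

Character polarity is set by the outgroup: the derived state is whichever differs from the outgroup's state, so for Character 3, Character 4, Character 6 the derived state is '0', and for the remaining characters it is '1'.
Character 1: derived state '1' in Haliops and Zygilis only — synapomorphy for {Haliops, Zygilis}.
Character 2 groups Glyptodon and Haliops, which is incompatible with the clades supported by the remaining characters; treating it as convergent (homoplasy) costs fewer steps than any alternative tree.
Character 3: derived state '0' in Bryoodon only — an autapomorphy, so it tells us nothing about relationships among taxa.
Only Glyptodon and Meroinus show the derived state '0' for Character 4, supporting them as a clade.
Character 5 (derived state '1') is shared by Glyptodon, Haliops, Meroinus, and Zygilis — a synapomorphy uniting that clade.
Character 6 (derived state '0') is shared by Acroax and Bryoodon — a synapomorphy uniting that clade.
Character 7 (derived state '1') is unique to Acroax (autapomorphy; uninformative for grouping).
Most parsimonious ingroup topology: ((Bryoodon,Acroax),((Meroinus,Glyptodon),(Haliops,Zygilis))).
Zygilis and Glyptodon share a more recent common ancestor with each other than either does with Acroax, so Acroax is the least closely related of the three.

Acroax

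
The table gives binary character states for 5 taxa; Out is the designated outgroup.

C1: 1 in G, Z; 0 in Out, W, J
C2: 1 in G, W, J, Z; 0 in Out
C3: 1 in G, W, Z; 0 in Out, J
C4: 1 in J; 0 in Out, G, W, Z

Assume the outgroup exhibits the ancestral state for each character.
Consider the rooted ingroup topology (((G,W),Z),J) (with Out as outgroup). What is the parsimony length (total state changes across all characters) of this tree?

5

Map each character onto (((G,W),Z),J) (rooted by Out) and count the minimum state changes it requires (Fitch parsimony):
C1: 2; C2: 1; C3: 1; C4: 1.
Total tree length = 5.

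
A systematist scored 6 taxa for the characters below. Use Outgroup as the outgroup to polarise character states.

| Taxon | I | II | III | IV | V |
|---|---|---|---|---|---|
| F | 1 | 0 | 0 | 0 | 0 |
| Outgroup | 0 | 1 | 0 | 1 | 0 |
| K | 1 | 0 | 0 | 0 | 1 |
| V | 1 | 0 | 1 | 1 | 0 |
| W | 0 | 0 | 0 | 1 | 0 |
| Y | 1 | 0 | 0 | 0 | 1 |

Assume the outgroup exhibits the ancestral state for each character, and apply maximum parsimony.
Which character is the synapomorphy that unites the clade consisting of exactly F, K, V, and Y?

Character polarity is set by the outgroup: the derived state is whichever differs from the outgroup's state, so for II, IV the derived state is '0', and for the remaining characters it is '1'.
I: derived state '1' in F, K, V, and Y only — synapomorphy for {F, K, V, Y}.
All ingroup taxa share the derived state '0' for II; it defines the ingroup but does not resolve relationships within it.
III: derived state '1' in V only — an autapomorphy, so it tells us nothing about relationships among taxa.
IV: derived state '0' in F, K, and Y only — synapomorphy for {F, K, Y}.
V (derived state '1') is shared by K and Y — a synapomorphy uniting that clade.
Most parsimonious ingroup topology: ((((Y,K),F),V),W).
The clade {F, K, V, Y} is supported by I: its derived state '1' occurs in exactly those taxa and in no other taxon (including the outgroup).

I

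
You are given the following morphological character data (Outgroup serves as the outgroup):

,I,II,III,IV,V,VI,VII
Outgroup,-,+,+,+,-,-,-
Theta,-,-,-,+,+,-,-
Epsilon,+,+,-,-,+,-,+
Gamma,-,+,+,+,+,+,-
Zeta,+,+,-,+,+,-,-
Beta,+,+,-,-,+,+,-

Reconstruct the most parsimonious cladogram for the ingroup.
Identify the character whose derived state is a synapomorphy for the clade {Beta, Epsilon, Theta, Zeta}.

III

Character polarity is set by the outgroup: the derived state is whichever differs from the outgroup's state, so for II, III, IV the derived state is '-', and for the remaining characters it is '+'.
I: derived state '+' in Beta, Epsilon, and Zeta only — synapomorphy for {Beta, Epsilon, Zeta}.
II (derived state '-') is unique to Theta (autapomorphy; uninformative for grouping).
III (derived state '-') is shared by Beta, Epsilon, Theta, and Zeta — a synapomorphy uniting that clade.
IV (derived state '-') is shared by Beta and Epsilon — a synapomorphy uniting that clade.
V (derived state '+') is shared by all ingroup taxa — unites the whole ingroup.
VI groups Beta and Gamma, which is incompatible with the clades supported by the remaining characters; treating it as convergent (homoplasy) costs fewer steps than any alternative tree.
VII (derived state '+') is unique to Epsilon (autapomorphy; uninformative for grouping).
Most parsimonious ingroup topology: ((Theta,((Epsilon,Beta),Zeta)),Gamma).
The clade {Beta, Epsilon, Theta, Zeta} is supported by III: its derived state '-' occurs in exactly those taxa and in no other taxon (including the outgroup).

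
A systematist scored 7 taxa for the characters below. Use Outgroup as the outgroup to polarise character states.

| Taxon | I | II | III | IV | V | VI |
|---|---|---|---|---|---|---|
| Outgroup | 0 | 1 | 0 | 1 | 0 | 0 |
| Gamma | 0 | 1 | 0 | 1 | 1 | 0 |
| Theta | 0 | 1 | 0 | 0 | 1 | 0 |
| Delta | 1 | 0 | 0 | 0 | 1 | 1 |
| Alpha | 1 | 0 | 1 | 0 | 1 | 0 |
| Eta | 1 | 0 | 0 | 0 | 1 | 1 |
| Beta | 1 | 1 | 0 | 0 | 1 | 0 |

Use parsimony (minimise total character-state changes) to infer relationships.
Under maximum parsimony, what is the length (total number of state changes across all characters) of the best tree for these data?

Character polarity is set by the outgroup: the derived state is whichever differs from the outgroup's state, so for II, IV the derived state is '0', and for the remaining characters it is '1'.
I: derived state '1' in Alpha, Beta, Delta, and Eta only — synapomorphy for {Alpha, Beta, Delta, Eta}.
II (derived state '0') is shared by Alpha, Delta, and Eta — a synapomorphy uniting that clade.
III: derived state '1' in Alpha only — an autapomorphy, so it tells us nothing about relationships among taxa.
IV: derived state '0' in Alpha, Beta, Delta, Eta, and Theta only — synapomorphy for {Alpha, Beta, Delta, Eta, Theta}.
All ingroup taxa share the derived state '1' for V; it defines the ingroup but does not resolve relationships within it.
VI: derived state '1' in Delta and Eta only — synapomorphy for {Delta, Eta}.
Most parsimonious ingroup topology: (Gamma,(Theta,(((Delta,Eta),Alpha),Beta))).
Changes per character on this tree: I: 1; II: 1; III: 1; IV: 1; V: 1; VI: 1.
Total = 6.

6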